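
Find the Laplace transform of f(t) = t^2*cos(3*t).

L{cos(3t)} = s/(s^2 + 9).
Then apply L{t^2·g(t)} = (-1)^2 d^2/ds^2[H(s)] with H(s) = s/(s^2 + 9):
differentiating 2 times and applying the sign gives 2*s*(s^2 - 27)/(s^2 + 9)^3.

2*s*(s^2 - 27)/(s^2 + 9)^3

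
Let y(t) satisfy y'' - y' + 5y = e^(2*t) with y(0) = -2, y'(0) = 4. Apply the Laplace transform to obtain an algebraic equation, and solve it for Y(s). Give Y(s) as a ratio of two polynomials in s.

Y(s) = (-2*s^2 + 10*s - 11)/(s^3 - 3*s^2 + 7*s - 10)

Transform both sides with L{·}.
With L{y''} = s^2 Y - s·y(0) - y'(0) and L{y'} = sY - y(0), with y(0) = -2, y'(0) = 4: the LHS transforms to (s^2 - s + 5)Y - (-2*s + 6).
The right side is L{e^(2*t)} = 1/(s - 2).
So (s^2 - s + 5)Y = 1/(s - 2) + (-2*s + 6).
Solve for Y(s) and write it as one ratio of polynomials.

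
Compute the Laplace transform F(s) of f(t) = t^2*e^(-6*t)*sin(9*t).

L{sin(9t)} = 9/(s^2 + 81).
Multiplying by e^(-6t) shifts s → s + 6, so L{e^(-6*t)*sin(9*t)} = 9/((s + 6)^2 + 81).
Then apply L{t^2·g(t)} = (-1)^2 d^2/ds^2[G(s)] with G(s) = 9/((s + 6)^2 + 81):
differentiating 2 times and applying the sign gives 54*(s^2 + 12*s + 9)/(s^2 + 12*s + 117)^3.

F(s) = 54*(s^2 + 12*s + 9)/(s^2 + 12*s + 117)^3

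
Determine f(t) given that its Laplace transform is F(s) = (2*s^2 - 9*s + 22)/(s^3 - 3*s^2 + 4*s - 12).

Factor the denominator: s^3 - 3*s^2 + 4*s - 12 = (s - 3)*(s^2 + 4).
Partial fraction decomposition gives [1/(s - 3)] + [s/(s^2 + 4)] + [-6/(s^2 + 4)].
Invert each term: 1/(s - 3) ↔ e^(3t); 1·s/(s^2 + 4) ↔ cos(2t); -3·2/(s^2 + 4) ↔ -3sin(2t).

f(t) = exp(3*t) - 3*sin(2*t) + cos(2*t)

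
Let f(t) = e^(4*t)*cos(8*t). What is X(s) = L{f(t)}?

L{cos(8t)} = s/(s^2 + 64).
By the first shifting theorem, multiplying by e^(4t) replaces s with s - 4.

X(s) = (s - 4)/((s - 4)^2 + 64)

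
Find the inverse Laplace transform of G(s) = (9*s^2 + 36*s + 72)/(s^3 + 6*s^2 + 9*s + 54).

Factor the denominator: s^3 + 6*s^2 + 9*s + 54 = (s + 6)*(s^2 + 9).
Partial fraction decomposition gives [4/(s + 6)] + [5*s/(s^2 + 9)] + [6/(s^2 + 9)].
Invert each term: 4/(s + 6) ↔ 4e^(-6t); 5·s/(s^2 + 9) ↔ 5cos(3t); 2·3/(s^2 + 9) ↔ 2sin(3t).

2*sin(3*t) + 5*cos(3*t) + 4*exp(-6*t)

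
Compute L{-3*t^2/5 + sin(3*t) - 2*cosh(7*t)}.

-2*s/(s^2 - 49) + 3/(s^2 + 9) - 6/(5*s^3)

The transform is linear, so treat each term independently.
L{sin(3t)} = 3/(s^2 + 9); (-3/5)·[L{t^2} = 2!/s^3 = 2/s^3]; (-2)·[L{cosh(7t)} = s/(s^2 - 49)].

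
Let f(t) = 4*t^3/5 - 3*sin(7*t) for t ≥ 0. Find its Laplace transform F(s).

The transform is linear, so treat each term independently.
(-3)·[L{sin(7t)} = 7/(s^2 + 49)]; (4/5)·[L{t^3} = 3!/s^4 = 6/s^4].

F(s) = -21/(s^2 + 49) + 24/(5*s^4)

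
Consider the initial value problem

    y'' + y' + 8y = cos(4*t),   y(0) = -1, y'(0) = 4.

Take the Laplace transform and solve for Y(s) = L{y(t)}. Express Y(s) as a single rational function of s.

Transform both sides with L{·}.
With L{y''} = s^2 Y - s·y(0) - y'(0) and L{y'} = sY - y(0), with y(0) = -1, y'(0) = 4: the LHS transforms to (s^2 + s + 8)Y - (-s + 3).
The right side is L{cos(4*t)} = s/(s^2 + 16).
So (s^2 + s + 8)Y = s/(s^2 + 16) + (-s + 3).
Divide through and combine into a single rational function.

Y(s) = (-s^3 + 3*s^2 - 15*s + 48)/(s^4 + s^3 + 24*s^2 + 16*s + 128)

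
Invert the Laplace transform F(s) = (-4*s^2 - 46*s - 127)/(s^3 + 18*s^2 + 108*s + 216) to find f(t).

f(t) = 5*t^2*exp(-6*t)/2 + 2*t*exp(-6*t) - 4*exp(-6*t)

Factor the denominator: s^3 + 18*s^2 + 108*s + 216 = (s + 6)^3.
Partial fraction decomposition gives [-4/(s + 6)] + [2/(s + 6)^2] + [5/(s + 6)^3].
Invert each term: -4/(s + 6) ↔ -4e^(-6t); 2/(s + 6)^2 ↔ 2t·e^(-6t); 5/(s + 6)^3 ↔ (5/2)t^2·e^(-6t).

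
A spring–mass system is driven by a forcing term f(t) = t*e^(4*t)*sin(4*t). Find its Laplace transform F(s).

L{sin(4t)} = 4/(s^2 + 16).
Multiplying by e^(4t) shifts s → s - 4, so L{e^(4*t)*sin(4*t)} = 4/((s - 4)^2 + 16).
Then apply L{t·g(t)} = -d/ds[G(s)] with G(s) = 4/((s - 4)^2 + 16):
differentiating 1 time and applying the sign gives 8*(s - 4)/(s^2 - 8*s + 32)^2.

F(s) = 8*(s - 4)/(s^2 - 8*s + 32)^2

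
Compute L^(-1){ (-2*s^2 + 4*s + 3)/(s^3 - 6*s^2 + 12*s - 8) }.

Factor the denominator: s^3 - 6*s^2 + 12*s - 8 = (s - 2)^3.
Partial fraction decomposition gives [-2/(s - 2)] + [-4/(s - 2)^2] + [3/(s - 2)^3].
Invert each term: -2/(s - 2) ↔ -2e^(2t); -4/(s - 2)^2 ↔ -4t·e^(2t); 3/(s - 2)^3 ↔ (3/2)t^2·e^(2t).

3*t^2*exp(2*t)/2 - 4*t*exp(2*t) - 2*exp(2*t)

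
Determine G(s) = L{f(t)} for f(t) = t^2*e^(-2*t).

L{e^(-2t)} = 1/(s + 2).
Then apply L{t^2·g(t)} = (-1)^2 d^2/ds^2[H(s)] with H(s) = 1/(s + 2):
differentiating 2 times and applying the sign gives 2/(s + 2)^3.

G(s) = 2/(s + 2)^3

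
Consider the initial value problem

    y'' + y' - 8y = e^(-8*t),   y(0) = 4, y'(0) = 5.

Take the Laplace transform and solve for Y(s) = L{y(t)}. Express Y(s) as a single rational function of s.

Y(s) = (4*s^2 + 41*s + 73)/(s^3 + 9*s^2 - 64)

Transform both sides with L{·}.
With L{y''} = s^2 Y - s·y(0) - y'(0) and L{y'} = sY - y(0), with y(0) = 4, y'(0) = 5: the LHS transforms to (s^2 + s - 8)Y - (4*s + 9).
The right side is L{e^(-8*t)} = 1/(s + 8).
So (s^2 + s - 8)Y = 1/(s + 8) + (4*s + 9).
Solve for Y(s) and write it as one ratio of polynomials.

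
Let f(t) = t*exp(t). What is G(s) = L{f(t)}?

G(s) = (s - 1)^(-2)

L{e^(t)} = 1/(s - 1).
Then apply L{t·g(t)} = -d/ds[H(s)] with H(s) = 1/(s - 1):
differentiating 1 time and applying the sign gives (s - 1)^(-2).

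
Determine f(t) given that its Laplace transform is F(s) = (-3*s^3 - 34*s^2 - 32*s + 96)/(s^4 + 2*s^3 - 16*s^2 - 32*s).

f(t) = -4*exp(4*t) - 3 + 2*exp(-2*t) + 2*exp(-4*t)

Factor the denominator: s^4 + 2*s^3 - 16*s^2 - 32*s = s*(s - 4)*(s + 2)*(s + 4).
Partial fraction decomposition gives [2/(s + 4)] + [-4/(s - 4)] + [2/(s + 2)] + [-3/s].
Invert each term: 2/(s + 4) ↔ 2e^(-4t); -4/(s - 4) ↔ -4e^(4t); 2/(s + 2) ↔ 2e^(-2t); -3/(s - 0) ↔ -3e^(0t).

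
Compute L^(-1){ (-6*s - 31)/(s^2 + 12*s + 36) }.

Factor the denominator: s^2 + 12*s + 36 = (s + 6)^2.
Partial fraction decomposition gives [-6/(s + 6)] + [5/(s + 6)^2].
Invert each term: -6/(s + 6) ↔ -6e^(-6t); 5/(s + 6)^2 ↔ 5t·e^(-6t).

5*t*exp(-6*t) - 6*exp(-6*t)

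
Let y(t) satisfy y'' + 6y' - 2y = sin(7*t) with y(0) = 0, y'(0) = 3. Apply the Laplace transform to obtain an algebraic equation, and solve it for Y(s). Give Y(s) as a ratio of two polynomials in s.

Transform both sides with L{·}.
Using L{y''} = s^2 Y - s·y(0) - y'(0) and L{y'} = sY - y(0), with y(0) = 0, y'(0) = 3, the left side becomes (s^2 + 6*s - 2)Y - (3).
The right side is L{sin(7*t)} = 7/(s^2 + 49).
So (s^2 + 6*s - 2)Y = 7/(s^2 + 49) + (3).
Isolate Y and clear denominators.

Y(s) = (3*s^2 + 154)/(s^4 + 6*s^3 + 47*s^2 + 294*s - 98)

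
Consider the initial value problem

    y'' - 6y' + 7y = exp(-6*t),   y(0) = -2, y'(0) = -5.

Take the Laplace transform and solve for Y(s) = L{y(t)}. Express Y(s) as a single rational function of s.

Take the Laplace transform of both sides.
The derivative rules (L{y''} = s^2 Y - s·y(0) - y'(0) and L{y'} = sY - y(0), with y(0) = -2, y'(0) = -5) turn the left side into (s^2 - 6*s + 7)Y - (-2*s + 7).
The right side is L{exp(-6*t)} = 1/(s + 6).
So (s^2 - 6*s + 7)Y = 1/(s + 6) + (-2*s + 7).
Solve for Y(s) and write it as one ratio of polynomials.

Y(s) = (-2*s^2 - 5*s + 43)/(s^3 - 29*s + 42)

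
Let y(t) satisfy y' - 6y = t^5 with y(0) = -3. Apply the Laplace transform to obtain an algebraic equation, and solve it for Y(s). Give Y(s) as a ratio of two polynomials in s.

Y(s) = (-3*s^6 + 120)/(s^7 - 6*s^6)

Transform both sides with L{·}.
With L{y'} = sY - y(0) = sY - (-3): the LHS transforms to (s - 6)Y - (-3).
The right side is L{t^5} = 120/s^6.
So (s - 6)Y = 120/s^6 + (-3).
Isolate Y and clear denominators.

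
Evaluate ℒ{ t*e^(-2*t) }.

L{e^(-2t)} = 1/(s + 2).
Then apply L{t·g(t)} = -d/ds[H(s)] with H(s) = 1/(s + 2):
differentiating 1 time and applying the sign gives (s + 2)^(-2).

(s + 2)^(-2)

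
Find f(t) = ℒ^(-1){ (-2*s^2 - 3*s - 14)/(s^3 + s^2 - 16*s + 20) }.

Factor the denominator: s^3 + s^2 - 16*s + 20 = (s - 2)^2*(s + 5).
Partial fraction decomposition gives [-1/(s - 2)] + [-4/(s - 2)^2] + [-1/(s + 5)].
Invert each term: -1/(s - 2) ↔ -e^(2t); -4/(s - 2)^2 ↔ -4t·e^(2t); -1/(s + 5) ↔ -e^(-5t).

f(t) = -4*t*exp(2*t) - exp(2*t) - exp(-5*t)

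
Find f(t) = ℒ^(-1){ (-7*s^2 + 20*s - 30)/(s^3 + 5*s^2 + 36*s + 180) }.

Factor the denominator: s^3 + 5*s^2 + 36*s + 180 = (s + 5)*(s^2 + 36).
Partial fraction decomposition gives [-5/(s + 5)] + [-2*s/(s^2 + 36)] + [30/(s^2 + 36)].
Invert each term: -5/(s + 5) ↔ -5e^(-5t); -2·s/(s^2 + 36) ↔ -2cos(6t); 5·6/(s^2 + 36) ↔ 5sin(6t).

f(t) = 5*sin(6*t) - 2*cos(6*t) - 5*exp(-5*t)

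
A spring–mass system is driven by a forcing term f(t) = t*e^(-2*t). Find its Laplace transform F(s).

F(s) = (s + 2)^(-2)

L{e^(-2t)} = 1/(s + 2).
Then apply L{t·g(t)} = -d/ds[G(s)] with G(s) = 1/(s + 2):
differentiating 1 time and applying the sign gives (s + 2)^(-2).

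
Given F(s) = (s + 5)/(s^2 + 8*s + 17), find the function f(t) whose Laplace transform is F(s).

Complete the square in the denominator: s^2 + 8*s + 17 = (s + 4)^2 + 1^2.
Split the numerator to match: s + 5 = 1·(s + 4) + 1·1.
Invert each term: 1·(s + 4)/((s + 4)^2 + 1) ↔ e^(-4t)cos(t); 1·1/((s + 4)^2 + 1) ↔ e^(-4t)sin(t).

f(t) = exp(-4*t)*sin(t) + exp(-4*t)*cos(t)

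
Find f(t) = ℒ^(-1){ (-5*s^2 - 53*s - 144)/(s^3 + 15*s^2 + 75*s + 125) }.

f(t) = -2*t^2*exp(-5*t) - 3*t*exp(-5*t) - 5*exp(-5*t)

Factor the denominator: s^3 + 15*s^2 + 75*s + 125 = (s + 5)^3.
Partial fraction decomposition gives [-5/(s + 5)] + [-3/(s + 5)^2] + [-4/(s + 5)^3].
Invert each term: -5/(s + 5) ↔ -5e^(-5t); -3/(s + 5)^2 ↔ -3t·e^(-5t); -4/(s + 5)^3 ↔ (-2)t^2·e^(-5t).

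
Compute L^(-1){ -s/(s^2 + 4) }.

Since L{cos(2t)} = s/(s^2 + 4), the inverse is cos(2*t), scaled by -1.

-cos(2*t)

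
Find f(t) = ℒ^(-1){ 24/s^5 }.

Since L{t^4} = 4!/s^5 = 24/s^5, the inverse is t^4.

f(t) = t^4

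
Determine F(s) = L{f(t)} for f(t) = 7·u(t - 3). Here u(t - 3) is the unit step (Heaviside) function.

F(s) = 7*exp(-3*s)/s

By the second shifting theorem, L{u(t - c)·g(t - c)} = e^(-cs)·G(s) with c = 3 and G(s) = L{g(t)}.
L{7} = 7/s.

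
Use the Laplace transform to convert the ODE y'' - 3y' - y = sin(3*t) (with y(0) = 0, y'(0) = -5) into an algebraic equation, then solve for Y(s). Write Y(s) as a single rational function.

Take the Laplace transform of both sides.
With L{y''} = s^2 Y - s·y(0) - y'(0) and L{y'} = sY - y(0), with y(0) = 0, y'(0) = -5: the LHS transforms to (s^2 - 3*s - 1)Y - (-5).
The right side is L{sin(3*t)} = 3/(s^2 + 9).
So (s^2 - 3*s - 1)Y = 3/(s^2 + 9) + (-5).
Isolate Y and clear denominators.

Y(s) = (-5*s^2 - 42)/(s^4 - 3*s^3 + 8*s^2 - 27*s - 9)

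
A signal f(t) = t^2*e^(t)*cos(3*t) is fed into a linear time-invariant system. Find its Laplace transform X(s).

L{cos(3t)} = s/(s^2 + 9).
Multiplying by e^(t) shifts s → s - 1, so L{e^(t)*cos(3*t)} = (s - 1)/((s - 1)^2 + 9).
Then apply L{t^2·g(t)} = (-1)^2 d^2/ds^2[G(s)] with G(s) = (s - 1)/((s - 1)^2 + 9):
differentiating 2 times and applying the sign gives 2*(s - 1)*(s^2 - 2*s - 26)/(s^2 - 2*s + 10)^3.

X(s) = 2*(s - 1)*(s^2 - 2*s - 26)/(s^2 - 2*s + 10)^3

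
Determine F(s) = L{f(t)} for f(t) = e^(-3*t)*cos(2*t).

F(s) = (s + 3)/((s + 3)^2 + 4)

L{cos(2t)} = s/(s^2 + 4).
By the first shifting theorem, multiplying by e^(-3t) replaces s with s + 3.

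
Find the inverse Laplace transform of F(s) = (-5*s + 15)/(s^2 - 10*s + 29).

Complete the square in the denominator: s^2 - 10*s + 29 = (s - 5)^2 + 2^2.
Split the numerator to match: -5*s + 15 = -5·(s - 5) - 5·2.
Invert each term: -5·(s - 5)/((s - 5)^2 + 4) ↔ -5e^(5t)cos(2t); -5·2/((s - 5)^2 + 4) ↔ -5e^(5t)sin(2t).

-5*exp(5*t)*sin(2*t) - 5*exp(5*t)*cos(2*t)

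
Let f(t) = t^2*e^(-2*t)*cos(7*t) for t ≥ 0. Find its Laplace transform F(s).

F(s) = 2*(s + 2)*(s^2 + 4*s - 143)/(s^2 + 4*s + 53)^3

L{cos(7t)} = s/(s^2 + 49).
Multiplying by e^(-2t) shifts s → s + 2, so L{e^(-2*t)*cos(7*t)} = (s + 2)/((s + 2)^2 + 49).
Then apply L{t^2·g(t)} = (-1)^2 d^2/ds^2[G(s)] with G(s) = (s + 2)/((s + 2)^2 + 49):
differentiating 2 times and applying the sign gives 2*(s + 2)*(s^2 + 4*s - 143)/(s^2 + 4*s + 53)^3.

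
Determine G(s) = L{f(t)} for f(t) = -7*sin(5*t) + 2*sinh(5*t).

By linearity of the Laplace transform, transform each term separately.
(2)·[L{sinh(5t)} = 5/(s^2 - 25)]; (-7)·[L{sin(5t)} = 5/(s^2 + 25)].

G(s) = -35/(s^2 + 25) + 10/(s^2 - 25)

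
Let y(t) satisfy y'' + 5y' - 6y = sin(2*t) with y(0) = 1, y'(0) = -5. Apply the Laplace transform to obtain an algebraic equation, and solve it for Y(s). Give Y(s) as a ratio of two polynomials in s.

Y(s) = (s^3 + 4*s + 2)/(s^4 + 5*s^3 - 2*s^2 + 20*s - 24)

Laplace-transform each side.
The derivative rules (L{y''} = s^2 Y - s·y(0) - y'(0) and L{y'} = sY - y(0), with y(0) = 1, y'(0) = -5) turn the left side into (s^2 + 5*s - 6)Y - (s).
The right side is L{sin(2*t)} = 2/(s^2 + 4).
So (s^2 + 5*s - 6)Y = 2/(s^2 + 4) + (s).
Isolate Y and clear denominators.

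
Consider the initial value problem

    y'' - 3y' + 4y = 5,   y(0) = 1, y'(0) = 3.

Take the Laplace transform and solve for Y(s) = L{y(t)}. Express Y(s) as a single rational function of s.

Apply the Laplace transform to the equation.
Using L{y''} = s^2 Y - s·y(0) - y'(0) and L{y'} = sY - y(0), with y(0) = 1, y'(0) = 3, the left side becomes (s^2 - 3*s + 4)Y - (s).
The right side is L{5} = 5/s.
So (s^2 - 3*s + 4)Y = 5/s + (s).
Isolate Y and clear denominators.

Y(s) = (s^2 + 5)/(s^3 - 3*s^2 + 4*s)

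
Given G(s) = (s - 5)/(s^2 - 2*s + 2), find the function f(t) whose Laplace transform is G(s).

f(t) = -4*exp(t)*sin(t) + exp(t)*cos(t)

Complete the square in the denominator: s^2 - 2*s + 2 = (s - 1)^2 + 1^2.
Split the numerator to match: s - 5 = 1·(s - 1) - 4·1.
Invert each term: 1·(s - 1)/((s - 1)^2 + 1) ↔ e^(t)cos(t); -4·1/((s - 1)^2 + 1) ↔ -4e^(t)sin(t).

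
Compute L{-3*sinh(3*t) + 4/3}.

-9/(s^2 - 9) + 4/(3*s)

Apply the Laplace transform termwise.
L{4/3} = (4/3)/s; (-3)·[L{sinh(3t)} = 3/(s^2 - 9)].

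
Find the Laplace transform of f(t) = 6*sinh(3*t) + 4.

18/(s^2 - 9) + 4/s

Apply the Laplace transform termwise.
L{4} = 4/s; (6)·[L{sinh(3t)} = 3/(s^2 - 9)].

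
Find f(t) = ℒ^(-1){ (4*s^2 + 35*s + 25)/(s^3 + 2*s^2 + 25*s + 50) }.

f(t) = 5*sin(5*t) + 5*cos(5*t) - exp(-2*t)

Factor the denominator: s^3 + 2*s^2 + 25*s + 50 = (s + 2)*(s^2 + 25).
Partial fraction decomposition gives [-1/(s + 2)] + [5*s/(s^2 + 25)] + [25/(s^2 + 25)].
Invert each term: -1/(s + 2) ↔ -e^(-2t); 5·s/(s^2 + 25) ↔ 5cos(5t); 5·5/(s^2 + 25) ↔ 5sin(5t).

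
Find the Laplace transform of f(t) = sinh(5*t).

5/(s^2 - 25)

L{sinh(5t)} = 5/(s^2 - 25).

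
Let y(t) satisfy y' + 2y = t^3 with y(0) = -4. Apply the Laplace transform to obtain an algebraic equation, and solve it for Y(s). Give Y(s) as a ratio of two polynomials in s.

Laplace-transform each side.
The derivative rules (L{y'} = sY - y(0) = sY - (-4)) turn the left side into (s + 2)Y - (-4).
The right side is L{t^3} = 6/s^4.
So (s + 2)Y = 6/s^4 + (-4).
Divide through and combine into a single rational function.

Y(s) = (-4*s^4 + 6)/(s^5 + 2*s^4)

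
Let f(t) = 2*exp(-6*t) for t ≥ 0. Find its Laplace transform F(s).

F(s) = 2/(s + 6)

L{2} = 2/s.
By the first shifting theorem, multiplying by e^(-6t) replaces s with s + 6.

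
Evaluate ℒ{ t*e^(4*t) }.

(s - 4)^(-2)

L{e^(4t)} = 1/(s - 4).
Then apply L{t·g(t)} = -d/ds[H(s)] with H(s) = 1/(s - 4):
differentiating 1 time and applying the sign gives (s - 4)^(-2).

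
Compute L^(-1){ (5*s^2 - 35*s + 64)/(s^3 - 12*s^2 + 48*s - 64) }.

2*t^2*exp(4*t) + 5*t*exp(4*t) + 5*exp(4*t)

Factor the denominator: s^3 - 12*s^2 + 48*s - 64 = (s - 4)^3.
Partial fraction decomposition gives [5/(s - 4)] + [5/(s - 4)^2] + [4/(s - 4)^3].
Invert each term: 5/(s - 4) ↔ 5e^(4t); 5/(s - 4)^2 ↔ 5t·e^(4t); 4/(s - 4)^3 ↔ (2)t^2·e^(4t).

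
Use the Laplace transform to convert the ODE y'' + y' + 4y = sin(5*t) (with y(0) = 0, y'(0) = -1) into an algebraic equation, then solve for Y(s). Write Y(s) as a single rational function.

Transform both sides with L{·}.
Using L{y''} = s^2 Y - s·y(0) - y'(0) and L{y'} = sY - y(0), with y(0) = 0, y'(0) = -1, the left side becomes (s^2 + s + 4)Y - (-1).
The right side is L{sin(5*t)} = 5/(s^2 + 25).
So (s^2 + s + 4)Y = 5/(s^2 + 25) + (-1).
Solve for Y(s) and write it as one ratio of polynomials.

Y(s) = (-s^2 - 20)/(s^4 + s^3 + 29*s^2 + 25*s + 100)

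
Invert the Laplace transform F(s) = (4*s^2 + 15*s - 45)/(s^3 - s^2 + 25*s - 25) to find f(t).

f(t) = -exp(t) + 4*sin(5*t) + 5*cos(5*t)

Factor the denominator: s^3 - s^2 + 25*s - 25 = (s - 1)*(s^2 + 25).
Partial fraction decomposition gives [-1/(s - 1)] + [5*s/(s^2 + 25)] + [20/(s^2 + 25)].
Invert each term: -1/(s - 1) ↔ -e^(t); 5·s/(s^2 + 25) ↔ 5cos(5t); 4·5/(s^2 + 25) ↔ 4sin(5t).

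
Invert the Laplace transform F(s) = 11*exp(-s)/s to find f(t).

The factor e^(-s) signals a time shift by c = 1 (second shifting theorem).
L{11} = 11/s, so L^-1{11/s} = 11.
Hence the inverse is u(t - 1) times that function evaluated at t - 1.

f(t) = Heaviside(t - 1)*(11)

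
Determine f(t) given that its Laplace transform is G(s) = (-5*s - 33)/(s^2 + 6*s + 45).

Complete the square in the denominator: s^2 + 6*s + 45 = (s + 3)^2 + 6^2.
Split the numerator to match: -5*s - 33 = -5·(s + 3) - 3·6.
Invert each term: -5·(s + 3)/((s + 3)^2 + 36) ↔ -5e^(-3t)cos(6t); -3·6/((s + 3)^2 + 36) ↔ -3e^(-3t)sin(6t).

f(t) = -3*exp(-3*t)*sin(6*t) - 5*exp(-3*t)*cos(6*t)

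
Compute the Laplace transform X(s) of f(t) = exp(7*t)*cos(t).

L{cos(t)} = s/(s^2 + 1).
By the first shifting theorem, multiplying by e^(7t) replaces s with s - 7.

X(s) = (s - 7)/((s - 7)^2 + 1)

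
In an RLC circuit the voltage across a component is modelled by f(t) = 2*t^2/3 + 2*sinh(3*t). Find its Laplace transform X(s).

By linearity of the Laplace transform, transform each term separately.
(2)·[L{sinh(3t)} = 3/(s^2 - 9)]; (2/3)·[L{t^2} = 2!/s^3 = 2/s^3].

X(s) = 6/(s^2 - 9) + 4/(3*s^3)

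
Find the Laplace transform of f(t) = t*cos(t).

(s - 1)*(s + 1)/(s^2 + 1)^2

L{cos(t)} = s/(s^2 + 1).
Then apply L{t·g(t)} = -d/ds[H(s)] with H(s) = s/(s^2 + 1):
differentiating 1 time and applying the sign gives (s - 1)*(s + 1)/(s^2 + 1)^2.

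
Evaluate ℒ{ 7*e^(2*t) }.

L{7} = 7/s.
By the first shifting theorem, multiplying by e^(2t) replaces s with s - 2.

7/(s - 2)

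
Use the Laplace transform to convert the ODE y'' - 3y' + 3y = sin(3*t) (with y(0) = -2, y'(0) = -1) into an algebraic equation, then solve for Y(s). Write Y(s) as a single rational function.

Y(s) = (-2*s^3 + 5*s^2 - 18*s + 48)/(s^4 - 3*s^3 + 12*s^2 - 27*s + 27)

Take the Laplace transform of both sides.
With L{y''} = s^2 Y - s·y(0) - y'(0) and L{y'} = sY - y(0), with y(0) = -2, y'(0) = -1: the LHS transforms to (s^2 - 3*s + 3)Y - (-2*s + 5).
The right side is L{sin(3*t)} = 3/(s^2 + 9).
So (s^2 - 3*s + 3)Y = 3/(s^2 + 9) + (-2*s + 5).
Divide through and combine into a single rational function.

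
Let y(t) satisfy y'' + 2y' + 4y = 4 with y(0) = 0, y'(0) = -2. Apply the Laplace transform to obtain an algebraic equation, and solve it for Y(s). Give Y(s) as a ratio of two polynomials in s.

Y(s) = (-2*s + 4)/(s^3 + 2*s^2 + 4*s)

Apply the Laplace transform to the equation.
Using L{y''} = s^2 Y - s·y(0) - y'(0) and L{y'} = sY - y(0), with y(0) = 0, y'(0) = -2, the left side becomes (s^2 + 2*s + 4)Y - (-2).
The right side is L{4} = 4/s.
So (s^2 + 2*s + 4)Y = 4/s + (-2).
Solve for Y(s) and write it as one ratio of polynomials.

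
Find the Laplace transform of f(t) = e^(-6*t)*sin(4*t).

L{sin(4t)} = 4/(s^2 + 16).
By the first shifting theorem, multiplying by e^(-6t) replaces s with s + 6.

4/((s + 6)^2 + 16)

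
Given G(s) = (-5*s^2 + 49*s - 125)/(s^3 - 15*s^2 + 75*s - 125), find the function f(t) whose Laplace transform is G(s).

f(t) = -5*t^2*exp(5*t)/2 - t*exp(5*t) - 5*exp(5*t)

Factor the denominator: s^3 - 15*s^2 + 75*s - 125 = (s - 5)^3.
Partial fraction decomposition gives [-5/(s - 5)] + [-1/(s - 5)^2] + [-5/(s - 5)^3].
Invert each term: -5/(s - 5) ↔ -5e^(5t); -1/(s - 5)^2 ↔ -t·e^(5t); -5/(s - 5)^3 ↔ (-5/2)t^2·e^(5t).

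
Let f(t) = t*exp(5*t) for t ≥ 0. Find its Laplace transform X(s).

L{t} = 1!/s^2 = 1/s^2.
By the first shifting theorem, multiplying by e^(5t) replaces s with s - 5.

X(s) = (s - 5)^(-2)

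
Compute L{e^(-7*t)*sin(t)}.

L{sin(t)} = 1/(s^2 + 1).
By the first shifting theorem, multiplying by e^(-7t) replaces s with s + 7.

1/((s + 7)^2 + 1)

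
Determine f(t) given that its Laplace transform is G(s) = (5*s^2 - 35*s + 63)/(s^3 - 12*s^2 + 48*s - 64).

Factor the denominator: s^3 - 12*s^2 + 48*s - 64 = (s - 4)^3.
Partial fraction decomposition gives [5/(s - 4)] + [5/(s - 4)^2] + [3/(s - 4)^3].
Invert each term: 5/(s - 4) ↔ 5e^(4t); 5/(s - 4)^2 ↔ 5t·e^(4t); 3/(s - 4)^3 ↔ (3/2)t^2·e^(4t).

f(t) = 3*t^2*exp(4*t)/2 + 5*t*exp(4*t) + 5*exp(4*t)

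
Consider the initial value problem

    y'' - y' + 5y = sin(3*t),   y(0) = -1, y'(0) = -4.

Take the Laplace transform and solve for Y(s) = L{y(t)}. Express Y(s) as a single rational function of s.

Laplace-transform each side.
Using L{y''} = s^2 Y - s·y(0) - y'(0) and L{y'} = sY - y(0), with y(0) = -1, y'(0) = -4, the left side becomes (s^2 - s + 5)Y - (-s - 3).
The right side is L{sin(3*t)} = 3/(s^2 + 9).
So (s^2 - s + 5)Y = 3/(s^2 + 9) + (-s - 3).
Solve for Y(s) and write it as one ratio of polynomials.

Y(s) = (-s^3 - 3*s^2 - 9*s - 24)/(s^4 - s^3 + 14*s^2 - 9*s + 45)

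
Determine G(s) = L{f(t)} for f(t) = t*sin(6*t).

G(s) = 12*s/(s^2 + 36)^2

L{sin(6t)} = 6/(s^2 + 36).
Then apply L{t·g(t)} = -d/ds[H(s)] with H(s) = 6/(s^2 + 36):
differentiating 1 time and applying the sign gives 12*s/(s^2 + 36)^2.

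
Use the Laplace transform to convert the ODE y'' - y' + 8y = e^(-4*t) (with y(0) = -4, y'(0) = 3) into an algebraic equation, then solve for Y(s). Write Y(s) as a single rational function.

Take the Laplace transform of both sides.
The derivative rules (L{y''} = s^2 Y - s·y(0) - y'(0) and L{y'} = sY - y(0), with y(0) = -4, y'(0) = 3) turn the left side into (s^2 - s + 8)Y - (-4*s + 7).
The right side is L{e^(-4*t)} = 1/(s + 4).
So (s^2 - s + 8)Y = 1/(s + 4) + (-4*s + 7).
Solve for Y(s) and write it as one ratio of polynomials.

Y(s) = (-4*s^2 - 9*s + 29)/(s^3 + 3*s^2 + 4*s + 32)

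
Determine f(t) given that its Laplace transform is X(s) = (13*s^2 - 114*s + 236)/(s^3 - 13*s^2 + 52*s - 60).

f(t) = 5*exp(6*t) + 3*exp(5*t) + 5*exp(2*t)

Factor the denominator: s^3 - 13*s^2 + 52*s - 60 = (s - 6)*(s - 5)*(s - 2).
Partial fraction decomposition gives [5/(s - 6)] + [3/(s - 5)] + [5/(s - 2)].
Invert each term: 5/(s - 6) ↔ 5e^(6t); 3/(s - 5) ↔ 3e^(5t); 5/(s - 2) ↔ 5e^(2t).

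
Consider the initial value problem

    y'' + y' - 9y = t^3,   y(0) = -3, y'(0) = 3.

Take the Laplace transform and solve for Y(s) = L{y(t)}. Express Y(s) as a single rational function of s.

Apply the Laplace transform to the equation.
With L{y''} = s^2 Y - s·y(0) - y'(0) and L{y'} = sY - y(0), with y(0) = -3, y'(0) = 3: the LHS transforms to (s^2 + s - 9)Y - (-3*s).
The right side is L{t^3} = 6/s^4.
So (s^2 + s - 9)Y = 6/s^4 + (-3*s).
Solve for Y(s) and write it as one ratio of polynomials.

Y(s) = (-3*s^5 + 6)/(s^6 + s^5 - 9*s^4)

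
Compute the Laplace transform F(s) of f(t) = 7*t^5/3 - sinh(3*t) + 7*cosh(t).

The transform is linear, so treat each term independently.
(-1)·[L{sinh(3t)} = 3/(s^2 - 9)]; (7)·[L{cosh(t)} = s/(s^2 - 1)]; (7/3)·[L{t^5} = 5!/s^6 = 120/s^6].

F(s) = 7*s/(s^2 - 1) - 3/(s^2 - 9) + 280/s^6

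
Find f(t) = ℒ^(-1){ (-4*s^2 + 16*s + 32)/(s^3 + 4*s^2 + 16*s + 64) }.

Factor the denominator: s^3 + 4*s^2 + 16*s + 64 = (s + 4)*(s^2 + 16).
Partial fraction decomposition gives [-3/(s + 4)] + [-s/(s^2 + 16)] + [20/(s^2 + 16)].
Invert each term: -3/(s + 4) ↔ -3e^(-4t); -1·s/(s^2 + 16) ↔ -cos(4t); 5·4/(s^2 + 16) ↔ 5sin(4t).

f(t) = 5*sin(4*t) - cos(4*t) - 3*exp(-4*t)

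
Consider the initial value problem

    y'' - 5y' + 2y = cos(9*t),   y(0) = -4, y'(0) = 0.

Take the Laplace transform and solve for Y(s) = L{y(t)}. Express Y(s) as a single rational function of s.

Y(s) = (-4*s^3 + 20*s^2 - 323*s + 1620)/(s^4 - 5*s^3 + 83*s^2 - 405*s + 162)

Laplace-transform each side.
Using L{y''} = s^2 Y - s·y(0) - y'(0) and L{y'} = sY - y(0), with y(0) = -4, y'(0) = 0, the left side becomes (s^2 - 5*s + 2)Y - (-4*s + 20).
The right side is L{cos(9*t)} = s/(s^2 + 81).
So (s^2 - 5*s + 2)Y = s/(s^2 + 81) + (-4*s + 20).
Divide through and combine into a single rational function.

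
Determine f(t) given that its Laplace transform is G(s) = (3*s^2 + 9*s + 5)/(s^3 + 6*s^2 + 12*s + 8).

f(t) = -t^2*exp(-2*t)/2 - 3*t*exp(-2*t) + 3*exp(-2*t)

Factor the denominator: s^3 + 6*s^2 + 12*s + 8 = (s + 2)^3.
Partial fraction decomposition gives [3/(s + 2)] + [-3/(s + 2)^2] + [-1/(s + 2)^3].
Invert each term: 3/(s + 2) ↔ 3e^(-2t); -3/(s + 2)^2 ↔ -3t·e^(-2t); -1/(s + 2)^3 ↔ (-1/2)t^2·e^(-2t).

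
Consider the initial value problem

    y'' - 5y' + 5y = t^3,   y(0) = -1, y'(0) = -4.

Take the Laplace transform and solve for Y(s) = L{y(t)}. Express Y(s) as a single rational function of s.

Y(s) = (-s^5 + s^4 + 6)/(s^6 - 5*s^5 + 5*s^4)

Transform both sides with L{·}.
With L{y''} = s^2 Y - s·y(0) - y'(0) and L{y'} = sY - y(0), with y(0) = -1, y'(0) = -4: the LHS transforms to (s^2 - 5*s + 5)Y - (-s + 1).
The right side is L{t^3} = 6/s^4.
So (s^2 - 5*s + 5)Y = 6/s^4 + (-s + 1).
Divide through and combine into a single rational function.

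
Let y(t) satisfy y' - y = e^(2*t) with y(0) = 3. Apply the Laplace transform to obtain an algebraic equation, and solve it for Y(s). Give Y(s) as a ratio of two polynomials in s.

Y(s) = (3*s - 5)/(s^2 - 3*s + 2)

Laplace-transform each side.
Using L{y'} = sY - y(0) = sY - 3, the left side becomes (s - 1)Y - (3).
The right side is L{e^(2*t)} = 1/(s - 2).
So (s - 1)Y = 1/(s - 2) + (3).
Solve for Y(s) and write it as one ratio of polynomials.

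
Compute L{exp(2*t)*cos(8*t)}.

L{cos(8t)} = s/(s^2 + 64).
By the first shifting theorem, multiplying by e^(2t) replaces s with s - 2.

(s - 2)/((s - 2)^2 + 64)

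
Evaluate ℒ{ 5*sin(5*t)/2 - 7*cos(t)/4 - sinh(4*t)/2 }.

Apply the Laplace transform termwise.
(5/2)·[L{sin(5t)} = 5/(s^2 + 25)]; (-7/4)·[L{cos(t)} = s/(s^2 + 1)]; (-1/2)·[L{sinh(4t)} = 4/(s^2 - 16)].

-7*s/(4*(s^2 + 1)) + 25/(2*(s^2 + 25)) - 2/(s^2 - 16)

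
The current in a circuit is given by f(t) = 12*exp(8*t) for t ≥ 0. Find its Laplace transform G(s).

G(s) = 12/(s - 8)

L{12} = 12/s.
By the first shifting theorem, multiplying by e^(8t) replaces s with s - 8.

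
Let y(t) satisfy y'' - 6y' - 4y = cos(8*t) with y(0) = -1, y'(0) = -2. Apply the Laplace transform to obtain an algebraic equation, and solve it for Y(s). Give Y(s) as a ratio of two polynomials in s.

Apply the Laplace transform to the equation.
With L{y''} = s^2 Y - s·y(0) - y'(0) and L{y'} = sY - y(0), with y(0) = -1, y'(0) = -2: the LHS transforms to (s^2 - 6*s - 4)Y - (-s + 4).
The right side is L{cos(8*t)} = s/(s^2 + 64).
So (s^2 - 6*s - 4)Y = s/(s^2 + 64) + (-s + 4).
Solve for Y(s) and write it as one ratio of polynomials.

Y(s) = (-s^3 + 4*s^2 - 63*s + 256)/(s^4 - 6*s^3 + 60*s^2 - 384*s - 256)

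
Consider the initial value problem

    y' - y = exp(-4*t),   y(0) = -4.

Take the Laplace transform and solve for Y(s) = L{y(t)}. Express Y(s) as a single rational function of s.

Transform both sides with L{·}.
With L{y'} = sY - y(0) = sY - (-4): the LHS transforms to (s - 1)Y - (-4).
The right side is L{exp(-4*t)} = 1/(s + 4).
So (s - 1)Y = 1/(s + 4) + (-4).
Solve for Y(s) and write it as one ratio of polynomials.

Y(s) = (-4*s - 15)/(s^2 + 3*s - 4)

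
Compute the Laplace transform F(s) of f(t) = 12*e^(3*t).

L{12} = 12/s.
By the first shifting theorem, multiplying by e^(3t) replaces s with s - 3.

F(s) = 12/(s - 3)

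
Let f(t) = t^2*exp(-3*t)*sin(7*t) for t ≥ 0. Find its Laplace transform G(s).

L{sin(7t)} = 7/(s^2 + 49).
Multiplying by e^(-3t) shifts s → s + 3, so L{exp(-3*t)*sin(7*t)} = 7/((s + 3)^2 + 49).
Then apply L{t^2·g(t)} = (-1)^2 d^2/ds^2[H(s)] with H(s) = 7/((s + 3)^2 + 49):
differentiating 2 times and applying the sign gives 14*(3*s^2 + 18*s - 22)/(s^2 + 6*s + 58)^3.

G(s) = 14*(3*s^2 + 18*s - 22)/(s^2 + 6*s + 58)^3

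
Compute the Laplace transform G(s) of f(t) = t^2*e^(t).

G(s) = 2/(s - 1)^3

L{e^(t)} = 1/(s - 1).
Then apply L{t^2·g(t)} = (-1)^2 d^2/ds^2[H(s)] with H(s) = 1/(s - 1):
differentiating 2 times and applying the sign gives 2/(s - 1)^3.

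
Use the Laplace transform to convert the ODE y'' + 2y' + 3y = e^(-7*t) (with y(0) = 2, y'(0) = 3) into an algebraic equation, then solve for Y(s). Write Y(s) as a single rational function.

Y(s) = (2*s^2 + 21*s + 50)/(s^3 + 9*s^2 + 17*s + 21)

Apply the Laplace transform to the equation.
Using L{y''} = s^2 Y - s·y(0) - y'(0) and L{y'} = sY - y(0), with y(0) = 2, y'(0) = 3, the left side becomes (s^2 + 2*s + 3)Y - (2*s + 7).
The right side is L{e^(-7*t)} = 1/(s + 7).
So (s^2 + 2*s + 3)Y = 1/(s + 7) + (2*s + 7).
Isolate Y and clear denominators.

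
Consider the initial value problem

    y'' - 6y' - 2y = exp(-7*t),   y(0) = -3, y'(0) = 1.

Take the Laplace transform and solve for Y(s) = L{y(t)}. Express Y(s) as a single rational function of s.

Take the Laplace transform of both sides.
With L{y''} = s^2 Y - s·y(0) - y'(0) and L{y'} = sY - y(0), with y(0) = -3, y'(0) = 1: the LHS transforms to (s^2 - 6*s - 2)Y - (-3*s + 19).
The right side is L{exp(-7*t)} = 1/(s + 7).
So (s^2 - 6*s - 2)Y = 1/(s + 7) + (-3*s + 19).
Isolate Y and clear denominators.

Y(s) = (-3*s^2 - 2*s + 134)/(s^3 + s^2 - 44*s - 14)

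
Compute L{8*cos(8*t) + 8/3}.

8*s/(s^2 + 64) + 8/(3*s)

Apply the Laplace transform termwise.
(8)·[L{cos(8t)} = s/(s^2 + 64)]; L{8/3} = (8/3)/s.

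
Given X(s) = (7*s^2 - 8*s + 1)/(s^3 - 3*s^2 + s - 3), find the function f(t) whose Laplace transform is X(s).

f(t) = 4*exp(3*t) + sin(t) + 3*cos(t)

Factor the denominator: s^3 - 3*s^2 + s - 3 = (s - 3)*(s^2 + 1).
Partial fraction decomposition gives [4/(s - 3)] + [3*s/(s^2 + 1)] + [1/(s^2 + 1)].
Invert each term: 4/(s - 3) ↔ 4e^(3t); 3·s/(s^2 + 1) ↔ 3cos(t); 1·1/(s^2 + 1) ↔ sin(t).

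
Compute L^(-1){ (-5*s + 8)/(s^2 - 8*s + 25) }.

-4*exp(4*t)*sin(3*t) - 5*exp(4*t)*cos(3*t)

Complete the square in the denominator: s^2 - 8*s + 25 = (s - 4)^2 + 3^2.
Split the numerator to match: -5*s + 8 = -5·(s - 4) - 4·3.
Invert each term: -5·(s - 4)/((s - 4)^2 + 9) ↔ -5e^(4t)cos(3t); -4·3/((s - 4)^2 + 9) ↔ -4e^(4t)sin(3t).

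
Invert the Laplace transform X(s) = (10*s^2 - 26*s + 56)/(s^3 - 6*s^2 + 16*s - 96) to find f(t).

Factor the denominator: s^3 - 6*s^2 + 16*s - 96 = (s - 6)*(s^2 + 16).
Partial fraction decomposition gives [5/(s - 6)] + [5*s/(s^2 + 16)] + [4/(s^2 + 16)].
Invert each term: 5/(s - 6) ↔ 5e^(6t); 5·s/(s^2 + 16) ↔ 5cos(4t); 1·4/(s^2 + 16) ↔ sin(4t).

f(t) = 5*exp(6*t) + sin(4*t) + 5*cos(4*t)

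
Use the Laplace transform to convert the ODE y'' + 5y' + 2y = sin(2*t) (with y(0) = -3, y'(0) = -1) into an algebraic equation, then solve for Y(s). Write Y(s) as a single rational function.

Y(s) = (-3*s^3 - 16*s^2 - 12*s - 62)/(s^4 + 5*s^3 + 6*s^2 + 20*s + 8)

Apply the Laplace transform to the equation.
Using L{y''} = s^2 Y - s·y(0) - y'(0) and L{y'} = sY - y(0), with y(0) = -3, y'(0) = -1, the left side becomes (s^2 + 5*s + 2)Y - (-3*s - 16).
The right side is L{sin(2*t)} = 2/(s^2 + 4).
So (s^2 + 5*s + 2)Y = 2/(s^2 + 4) + (-3*s - 16).
Solve for Y(s) and write it as one ratio of polynomials.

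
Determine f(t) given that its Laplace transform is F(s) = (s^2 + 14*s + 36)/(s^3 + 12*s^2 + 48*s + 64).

f(t) = -2*t^2*exp(-4*t) + 6*t*exp(-4*t) + exp(-4*t)

Factor the denominator: s^3 + 12*s^2 + 48*s + 64 = (s + 4)^3.
Partial fraction decomposition gives [1/(s + 4)] + [6/(s + 4)^2] + [-4/(s + 4)^3].
Invert each term: 1/(s + 4) ↔ e^(-4t); 6/(s + 4)^2 ↔ 6t·e^(-4t); -4/(s + 4)^3 ↔ (-2)t^2·e^(-4t).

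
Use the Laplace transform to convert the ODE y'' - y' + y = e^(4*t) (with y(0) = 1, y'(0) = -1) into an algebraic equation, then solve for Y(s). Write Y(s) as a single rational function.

Y(s) = (s^2 - 6*s + 9)/(s^3 - 5*s^2 + 5*s - 4)

Transform both sides with L{·}.
Using L{y''} = s^2 Y - s·y(0) - y'(0) and L{y'} = sY - y(0), with y(0) = 1, y'(0) = -1, the left side becomes (s^2 - s + 1)Y - (s - 2).
The right side is L{e^(4*t)} = 1/(s - 4).
So (s^2 - s + 1)Y = 1/(s - 4) + (s - 2).
Solve for Y(s) and write it as one ratio of polynomials.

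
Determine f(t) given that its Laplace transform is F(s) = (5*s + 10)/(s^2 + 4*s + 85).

Rewrite the denominator: s^2 + 4*s + 85 = (s + 2)^2 + 81.
The form in (s + 2) signals a first-shifting-theorem factor e^(-2t).
Since L{cos(9t)} = s/(s^2 + 81), the inverse is e^(-2*t)*cos(9*t), scaled by 5.

f(t) = 5*exp(-2*t)*cos(9*t)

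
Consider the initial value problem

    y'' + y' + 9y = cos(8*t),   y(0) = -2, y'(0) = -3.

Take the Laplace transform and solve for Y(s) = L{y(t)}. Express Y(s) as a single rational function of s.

Laplace-transform each side.
The derivative rules (L{y''} = s^2 Y - s·y(0) - y'(0) and L{y'} = sY - y(0), with y(0) = -2, y'(0) = -3) turn the left side into (s^2 + s + 9)Y - (-2*s - 5).
The right side is L{cos(8*t)} = s/(s^2 + 64).
So (s^2 + s + 9)Y = s/(s^2 + 64) + (-2*s - 5).
Isolate Y and clear denominators.

Y(s) = (-2*s^3 - 5*s^2 - 127*s - 320)/(s^4 + s^3 + 73*s^2 + 64*s + 576)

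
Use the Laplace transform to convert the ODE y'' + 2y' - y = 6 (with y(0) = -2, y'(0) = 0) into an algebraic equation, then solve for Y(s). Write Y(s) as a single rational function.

Take the Laplace transform of both sides.
Using L{y''} = s^2 Y - s·y(0) - y'(0) and L{y'} = sY - y(0), with y(0) = -2, y'(0) = 0, the left side becomes (s^2 + 2*s - 1)Y - (-2*s - 4).
The right side is L{6} = 6/s.
So (s^2 + 2*s - 1)Y = 6/s + (-2*s - 4).
Divide through and combine into a single rational function.

Y(s) = (-2*s^2 - 4*s + 6)/(s^3 + 2*s^2 - s)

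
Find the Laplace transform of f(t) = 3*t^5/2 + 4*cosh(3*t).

The transform is linear, so treat each term independently.
(3/2)·[L{t^5} = 5!/s^6 = 120/s^6]; (4)·[L{cosh(3t)} = s/(s^2 - 9)].

4*s/(s^2 - 9) + 180/s^6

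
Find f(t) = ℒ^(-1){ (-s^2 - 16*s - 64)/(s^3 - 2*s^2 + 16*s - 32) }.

Factor the denominator: s^3 - 2*s^2 + 16*s - 32 = (s - 2)*(s^2 + 16).
Partial fraction decomposition gives [-5/(s - 2)] + [4*s/(s^2 + 16)] + [-8/(s^2 + 16)].
Invert each term: -5/(s - 2) ↔ -5e^(2t); 4·s/(s^2 + 16) ↔ 4cos(4t); -2·4/(s^2 + 16) ↔ -2sin(4t).

f(t) = -5*exp(2*t) - 2*sin(4*t) + 4*cos(4*t)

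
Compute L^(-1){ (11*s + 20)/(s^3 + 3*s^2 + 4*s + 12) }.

4*sin(2*t) + cos(2*t) - exp(-3*t)

Factor the denominator: s^3 + 3*s^2 + 4*s + 12 = (s + 3)*(s^2 + 4).
Partial fraction decomposition gives [-1/(s + 3)] + [s/(s^2 + 4)] + [8/(s^2 + 4)].
Invert each term: -1/(s + 3) ↔ -e^(-3t); 1·s/(s^2 + 4) ↔ cos(2t); 4·2/(s^2 + 4) ↔ 4sin(2t).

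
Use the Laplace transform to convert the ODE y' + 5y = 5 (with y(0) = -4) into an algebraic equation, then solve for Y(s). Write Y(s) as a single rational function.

Transform both sides with L{·}.
The derivative rules (L{y'} = sY - y(0) = sY - (-4)) turn the left side into (s + 5)Y - (-4).
The right side is L{5} = 5/s.
So (s + 5)Y = 5/s + (-4).
Isolate Y and clear denominators.

Y(s) = (-4*s + 5)/(s^2 + 5*s)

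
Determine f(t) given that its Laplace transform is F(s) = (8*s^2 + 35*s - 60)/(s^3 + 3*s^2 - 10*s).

f(t) = 3*exp(2*t) + 6 - exp(-5*t)

Factor the denominator: s^3 + 3*s^2 - 10*s = s*(s - 2)*(s + 5).
Partial fraction decomposition gives [3/(s - 2)] + [-1/(s + 5)] + [6/s].
Invert each term: 3/(s - 2) ↔ 3e^(2t); -1/(s + 5) ↔ -e^(-5t); 6/(s - 0) ↔ 6e^(0t).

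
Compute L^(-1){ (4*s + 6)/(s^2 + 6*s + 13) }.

-3*exp(-3*t)*sin(2*t) + 4*exp(-3*t)*cos(2*t)

Complete the square in the denominator: s^2 + 6*s + 13 = (s + 3)^2 + 2^2.
Split the numerator to match: 4*s + 6 = 4·(s + 3) - 3·2.
Invert each term: 4·(s + 3)/((s + 3)^2 + 4) ↔ 4e^(-3t)cos(2t); -3·2/((s + 3)^2 + 4) ↔ -3e^(-3t)sin(2t).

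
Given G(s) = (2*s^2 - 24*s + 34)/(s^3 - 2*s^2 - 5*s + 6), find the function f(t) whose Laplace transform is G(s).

Factor the denominator: s^3 - 2*s^2 - 5*s + 6 = (s - 3)*(s - 1)*(s + 2).
Partial fraction decomposition gives [-2/(s - 1)] + [6/(s + 2)] + [-2/(s - 3)].
Invert each term: -2/(s - 1) ↔ -2e^(t); 6/(s + 2) ↔ 6e^(-2t); -2/(s - 3) ↔ -2e^(3t).

f(t) = -2*exp(3*t) - 2*exp(t) + 6*exp(-2*t)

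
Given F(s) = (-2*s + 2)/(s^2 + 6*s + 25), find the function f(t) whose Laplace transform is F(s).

f(t) = 2*exp(-3*t)*sin(4*t) - 2*exp(-3*t)*cos(4*t)

Complete the square in the denominator: s^2 + 6*s + 25 = (s + 3)^2 + 4^2.
Split the numerator to match: -2*s + 2 = -2·(s + 3) + 2·4.
Invert each term: -2·(s + 3)/((s + 3)^2 + 16) ↔ -2e^(-3t)cos(4t); 2·4/((s + 3)^2 + 16) ↔ 2e^(-3t)sin(4t).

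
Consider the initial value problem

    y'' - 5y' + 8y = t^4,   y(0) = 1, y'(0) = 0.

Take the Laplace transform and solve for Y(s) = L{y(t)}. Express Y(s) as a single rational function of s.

Y(s) = (s^6 - 5*s^5 + 24)/(s^7 - 5*s^6 + 8*s^5)

Transform both sides with L{·}.
With L{y''} = s^2 Y - s·y(0) - y'(0) and L{y'} = sY - y(0), with y(0) = 1, y'(0) = 0: the LHS transforms to (s^2 - 5*s + 8)Y - (s - 5).
The right side is L{t^4} = 24/s^5.
So (s^2 - 5*s + 8)Y = 24/s^5 + (s - 5).
Isolate Y and clear denominators.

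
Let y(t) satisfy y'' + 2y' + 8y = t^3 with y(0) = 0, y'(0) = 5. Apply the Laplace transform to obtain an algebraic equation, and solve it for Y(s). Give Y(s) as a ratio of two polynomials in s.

Y(s) = (5*s^4 + 6)/(s^6 + 2*s^5 + 8*s^4)

Transform both sides with L{·}.
Using L{y''} = s^2 Y - s·y(0) - y'(0) and L{y'} = sY - y(0), with y(0) = 0, y'(0) = 5, the left side becomes (s^2 + 2*s + 8)Y - (5).
The right side is L{t^3} = 6/s^4.
So (s^2 + 2*s + 8)Y = 6/s^4 + (5).
Solve for Y(s) and write it as one ratio of polynomials.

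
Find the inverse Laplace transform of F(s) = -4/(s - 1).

Since L{e^(t)} = 1/(s - 1), the inverse is e^(t), scaled by -4.

-4*exp(t)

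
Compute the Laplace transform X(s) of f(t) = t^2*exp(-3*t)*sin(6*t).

L{sin(6t)} = 6/(s^2 + 36).
Multiplying by e^(-3t) shifts s → s + 3, so L{exp(-3*t)*sin(6*t)} = 6/((s + 3)^2 + 36).
Then apply L{t^2·g(t)} = (-1)^2 d^2/ds^2[G(s)] with G(s) = 6/((s + 3)^2 + 36):
differentiating 2 times and applying the sign gives 36*(s^2 + 6*s - 3)/(s^2 + 6*s + 45)^3.

X(s) = 36*(s^2 + 6*s - 3)/(s^2 + 6*s + 45)^3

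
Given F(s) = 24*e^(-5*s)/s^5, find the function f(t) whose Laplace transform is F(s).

The factor e^(-5s) signals a time shift by c = 5 (second shifting theorem).
L{t^4} = 4!/s^5 = 24/s^5, so L^-1{24/s^5} = t^4.
Hence the inverse is u(t - 5) times that function evaluated at t - 5.

f(t) = Heaviside(t - 5)*((t - 5)^4)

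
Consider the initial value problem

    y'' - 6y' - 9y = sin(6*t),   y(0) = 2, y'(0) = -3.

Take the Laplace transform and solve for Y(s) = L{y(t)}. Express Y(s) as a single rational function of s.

Y(s) = (2*s^3 - 15*s^2 + 72*s - 534)/(s^4 - 6*s^3 + 27*s^2 - 216*s - 324)

Apply the Laplace transform to the equation.
With L{y''} = s^2 Y - s·y(0) - y'(0) and L{y'} = sY - y(0), with y(0) = 2, y'(0) = -3: the LHS transforms to (s^2 - 6*s - 9)Y - (2*s - 15).
The right side is L{sin(6*t)} = 6/(s^2 + 36).
So (s^2 - 6*s - 9)Y = 6/(s^2 + 36) + (2*s - 15).
Solve for Y(s) and write it as one ratio of polynomials.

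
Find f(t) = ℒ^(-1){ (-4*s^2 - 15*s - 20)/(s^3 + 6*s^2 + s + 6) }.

Factor the denominator: s^3 + 6*s^2 + s + 6 = (s + 6)*(s^2 + 1).
Partial fraction decomposition gives [-2/(s + 6)] + [-2*s/(s^2 + 1)] + [-3/(s^2 + 1)].
Invert each term: -2/(s + 6) ↔ -2e^(-6t); -2·s/(s^2 + 1) ↔ -2cos(t); -3·1/(s^2 + 1) ↔ -3sin(t).

f(t) = -3*sin(t) - 2*cos(t) - 2*exp(-6*t)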